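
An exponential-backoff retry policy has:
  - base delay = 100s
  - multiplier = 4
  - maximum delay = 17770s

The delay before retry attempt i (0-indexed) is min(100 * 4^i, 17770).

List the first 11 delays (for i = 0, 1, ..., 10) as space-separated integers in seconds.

Answer: 100 400 1600 6400 17770 17770 17770 17770 17770 17770 17770

Derivation:
Computing each delay:
  i=0: min(100*4^0, 17770) = 100
  i=1: min(100*4^1, 17770) = 400
  i=2: min(100*4^2, 17770) = 1600
  i=3: min(100*4^3, 17770) = 6400
  i=4: min(100*4^4, 17770) = 17770
  i=5: min(100*4^5, 17770) = 17770
  i=6: min(100*4^6, 17770) = 17770
  i=7: min(100*4^7, 17770) = 17770
  i=8: min(100*4^8, 17770) = 17770
  i=9: min(100*4^9, 17770) = 17770
  i=10: min(100*4^10, 17770) = 17770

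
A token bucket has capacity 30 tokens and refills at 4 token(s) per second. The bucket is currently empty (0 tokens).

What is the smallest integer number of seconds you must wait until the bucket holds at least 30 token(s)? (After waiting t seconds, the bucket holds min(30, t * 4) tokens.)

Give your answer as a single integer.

Answer: 8

Derivation:
Need t * 4 >= 30, so t >= 30/4.
Smallest integer t = ceil(30/4) = 8.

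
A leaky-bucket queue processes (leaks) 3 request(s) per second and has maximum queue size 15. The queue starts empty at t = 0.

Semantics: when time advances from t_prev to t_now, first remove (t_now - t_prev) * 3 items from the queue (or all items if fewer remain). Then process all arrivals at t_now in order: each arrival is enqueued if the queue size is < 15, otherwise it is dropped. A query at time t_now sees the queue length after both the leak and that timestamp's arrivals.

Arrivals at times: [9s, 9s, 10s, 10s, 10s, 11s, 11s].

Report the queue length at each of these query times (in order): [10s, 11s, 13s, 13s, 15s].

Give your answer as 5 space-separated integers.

Answer: 3 2 0 0 0

Derivation:
Queue lengths at query times:
  query t=10s: backlog = 3
  query t=11s: backlog = 2
  query t=13s: backlog = 0
  query t=13s: backlog = 0
  query t=15s: backlog = 0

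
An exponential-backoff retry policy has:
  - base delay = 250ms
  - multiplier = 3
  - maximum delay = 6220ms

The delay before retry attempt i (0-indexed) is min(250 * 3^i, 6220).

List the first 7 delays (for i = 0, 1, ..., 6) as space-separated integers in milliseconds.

Answer: 250 750 2250 6220 6220 6220 6220

Derivation:
Computing each delay:
  i=0: min(250*3^0, 6220) = 250
  i=1: min(250*3^1, 6220) = 750
  i=2: min(250*3^2, 6220) = 2250
  i=3: min(250*3^3, 6220) = 6220
  i=4: min(250*3^4, 6220) = 6220
  i=5: min(250*3^5, 6220) = 6220
  i=6: min(250*3^6, 6220) = 6220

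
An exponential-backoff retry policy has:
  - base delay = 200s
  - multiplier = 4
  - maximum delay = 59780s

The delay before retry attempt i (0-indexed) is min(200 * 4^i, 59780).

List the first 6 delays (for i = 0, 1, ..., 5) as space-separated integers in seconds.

Answer: 200 800 3200 12800 51200 59780

Derivation:
Computing each delay:
  i=0: min(200*4^0, 59780) = 200
  i=1: min(200*4^1, 59780) = 800
  i=2: min(200*4^2, 59780) = 3200
  i=3: min(200*4^3, 59780) = 12800
  i=4: min(200*4^4, 59780) = 51200
  i=5: min(200*4^5, 59780) = 59780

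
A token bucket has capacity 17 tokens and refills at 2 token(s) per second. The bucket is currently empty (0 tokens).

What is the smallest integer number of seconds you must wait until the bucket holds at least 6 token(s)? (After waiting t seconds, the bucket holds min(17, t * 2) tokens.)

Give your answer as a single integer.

Need t * 2 >= 6, so t >= 6/2.
Smallest integer t = ceil(6/2) = 3.

Answer: 3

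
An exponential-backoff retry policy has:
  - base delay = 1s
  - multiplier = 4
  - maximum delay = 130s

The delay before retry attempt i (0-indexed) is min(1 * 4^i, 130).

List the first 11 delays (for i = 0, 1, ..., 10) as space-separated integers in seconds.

Answer: 1 4 16 64 130 130 130 130 130 130 130

Derivation:
Computing each delay:
  i=0: min(1*4^0, 130) = 1
  i=1: min(1*4^1, 130) = 4
  i=2: min(1*4^2, 130) = 16
  i=3: min(1*4^3, 130) = 64
  i=4: min(1*4^4, 130) = 130
  i=5: min(1*4^5, 130) = 130
  i=6: min(1*4^6, 130) = 130
  i=7: min(1*4^7, 130) = 130
  i=8: min(1*4^8, 130) = 130
  i=9: min(1*4^9, 130) = 130
  i=10: min(1*4^10, 130) = 130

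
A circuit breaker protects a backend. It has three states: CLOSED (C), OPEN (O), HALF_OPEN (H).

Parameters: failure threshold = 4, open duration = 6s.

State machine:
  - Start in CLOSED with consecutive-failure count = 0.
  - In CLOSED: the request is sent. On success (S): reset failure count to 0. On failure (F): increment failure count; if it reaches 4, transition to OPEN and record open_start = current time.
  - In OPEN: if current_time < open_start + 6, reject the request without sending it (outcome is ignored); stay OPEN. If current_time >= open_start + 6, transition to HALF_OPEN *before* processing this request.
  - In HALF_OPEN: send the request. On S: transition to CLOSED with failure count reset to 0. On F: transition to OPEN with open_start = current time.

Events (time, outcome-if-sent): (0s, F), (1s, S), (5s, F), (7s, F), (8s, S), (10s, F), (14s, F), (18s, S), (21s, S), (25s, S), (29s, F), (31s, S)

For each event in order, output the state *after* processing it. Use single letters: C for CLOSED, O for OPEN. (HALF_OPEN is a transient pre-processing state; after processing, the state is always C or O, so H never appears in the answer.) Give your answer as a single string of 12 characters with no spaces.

State after each event:
  event#1 t=0s outcome=F: state=CLOSED
  event#2 t=1s outcome=S: state=CLOSED
  event#3 t=5s outcome=F: state=CLOSED
  event#4 t=7s outcome=F: state=CLOSED
  event#5 t=8s outcome=S: state=CLOSED
  event#6 t=10s outcome=F: state=CLOSED
  event#7 t=14s outcome=F: state=CLOSED
  event#8 t=18s outcome=S: state=CLOSED
  event#9 t=21s outcome=S: state=CLOSED
  event#10 t=25s outcome=S: state=CLOSED
  event#11 t=29s outcome=F: state=CLOSED
  event#12 t=31s outcome=S: state=CLOSED

Answer: CCCCCCCCCCCC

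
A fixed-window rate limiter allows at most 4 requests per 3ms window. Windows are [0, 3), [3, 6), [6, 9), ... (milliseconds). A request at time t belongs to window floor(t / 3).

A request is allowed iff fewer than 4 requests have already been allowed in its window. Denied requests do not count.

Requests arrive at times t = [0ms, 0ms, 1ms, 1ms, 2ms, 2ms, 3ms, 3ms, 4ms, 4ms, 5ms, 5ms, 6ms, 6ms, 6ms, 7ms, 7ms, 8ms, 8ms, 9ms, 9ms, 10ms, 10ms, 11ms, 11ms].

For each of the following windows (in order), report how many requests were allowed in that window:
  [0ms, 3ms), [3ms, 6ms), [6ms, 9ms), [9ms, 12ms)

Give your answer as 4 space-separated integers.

Processing requests:
  req#1 t=0ms (window 0): ALLOW
  req#2 t=0ms (window 0): ALLOW
  req#3 t=1ms (window 0): ALLOW
  req#4 t=1ms (window 0): ALLOW
  req#5 t=2ms (window 0): DENY
  req#6 t=2ms (window 0): DENY
  req#7 t=3ms (window 1): ALLOW
  req#8 t=3ms (window 1): ALLOW
  req#9 t=4ms (window 1): ALLOW
  req#10 t=4ms (window 1): ALLOW
  req#11 t=5ms (window 1): DENY
  req#12 t=5ms (window 1): DENY
  req#13 t=6ms (window 2): ALLOW
  req#14 t=6ms (window 2): ALLOW
  req#15 t=6ms (window 2): ALLOW
  req#16 t=7ms (window 2): ALLOW
  req#17 t=7ms (window 2): DENY
  req#18 t=8ms (window 2): DENY
  req#19 t=8ms (window 2): DENY
  req#20 t=9ms (window 3): ALLOW
  req#21 t=9ms (window 3): ALLOW
  req#22 t=10ms (window 3): ALLOW
  req#23 t=10ms (window 3): ALLOW
  req#24 t=11ms (window 3): DENY
  req#25 t=11ms (window 3): DENY

Allowed counts by window: 4 4 4 4

Answer: 4 4 4 4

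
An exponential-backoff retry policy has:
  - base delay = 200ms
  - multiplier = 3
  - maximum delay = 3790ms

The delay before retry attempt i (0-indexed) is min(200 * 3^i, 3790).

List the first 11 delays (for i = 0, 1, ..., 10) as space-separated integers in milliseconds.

Answer: 200 600 1800 3790 3790 3790 3790 3790 3790 3790 3790

Derivation:
Computing each delay:
  i=0: min(200*3^0, 3790) = 200
  i=1: min(200*3^1, 3790) = 600
  i=2: min(200*3^2, 3790) = 1800
  i=3: min(200*3^3, 3790) = 3790
  i=4: min(200*3^4, 3790) = 3790
  i=5: min(200*3^5, 3790) = 3790
  i=6: min(200*3^6, 3790) = 3790
  i=7: min(200*3^7, 3790) = 3790
  i=8: min(200*3^8, 3790) = 3790
  i=9: min(200*3^9, 3790) = 3790
  i=10: min(200*3^10, 3790) = 3790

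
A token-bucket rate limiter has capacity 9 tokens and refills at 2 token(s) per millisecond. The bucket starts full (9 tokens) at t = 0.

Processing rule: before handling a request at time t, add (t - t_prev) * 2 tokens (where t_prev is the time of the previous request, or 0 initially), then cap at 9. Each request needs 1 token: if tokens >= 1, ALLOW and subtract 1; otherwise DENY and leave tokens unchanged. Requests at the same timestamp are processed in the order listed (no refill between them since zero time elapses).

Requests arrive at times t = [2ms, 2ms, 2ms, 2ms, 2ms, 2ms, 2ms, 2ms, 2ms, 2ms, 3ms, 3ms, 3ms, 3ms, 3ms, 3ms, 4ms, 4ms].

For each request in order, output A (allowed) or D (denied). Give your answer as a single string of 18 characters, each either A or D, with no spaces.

Answer: AAAAAAAAADAADDDDAA

Derivation:
Simulating step by step:
  req#1 t=2ms: ALLOW
  req#2 t=2ms: ALLOW
  req#3 t=2ms: ALLOW
  req#4 t=2ms: ALLOW
  req#5 t=2ms: ALLOW
  req#6 t=2ms: ALLOW
  req#7 t=2ms: ALLOW
  req#8 t=2ms: ALLOW
  req#9 t=2ms: ALLOW
  req#10 t=2ms: DENY
  req#11 t=3ms: ALLOW
  req#12 t=3ms: ALLOW
  req#13 t=3ms: DENY
  req#14 t=3ms: DENY
  req#15 t=3ms: DENY
  req#16 t=3ms: DENY
  req#17 t=4ms: ALLOW
  req#18 t=4ms: ALLOW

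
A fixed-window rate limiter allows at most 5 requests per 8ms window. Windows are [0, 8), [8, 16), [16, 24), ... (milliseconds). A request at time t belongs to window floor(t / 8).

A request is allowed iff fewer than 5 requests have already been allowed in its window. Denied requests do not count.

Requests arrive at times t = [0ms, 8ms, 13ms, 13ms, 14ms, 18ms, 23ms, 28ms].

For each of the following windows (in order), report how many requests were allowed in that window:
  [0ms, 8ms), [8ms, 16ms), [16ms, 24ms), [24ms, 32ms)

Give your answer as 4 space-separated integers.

Processing requests:
  req#1 t=0ms (window 0): ALLOW
  req#2 t=8ms (window 1): ALLOW
  req#3 t=13ms (window 1): ALLOW
  req#4 t=13ms (window 1): ALLOW
  req#5 t=14ms (window 1): ALLOW
  req#6 t=18ms (window 2): ALLOW
  req#7 t=23ms (window 2): ALLOW
  req#8 t=28ms (window 3): ALLOW

Allowed counts by window: 1 4 2 1

Answer: 1 4 2 1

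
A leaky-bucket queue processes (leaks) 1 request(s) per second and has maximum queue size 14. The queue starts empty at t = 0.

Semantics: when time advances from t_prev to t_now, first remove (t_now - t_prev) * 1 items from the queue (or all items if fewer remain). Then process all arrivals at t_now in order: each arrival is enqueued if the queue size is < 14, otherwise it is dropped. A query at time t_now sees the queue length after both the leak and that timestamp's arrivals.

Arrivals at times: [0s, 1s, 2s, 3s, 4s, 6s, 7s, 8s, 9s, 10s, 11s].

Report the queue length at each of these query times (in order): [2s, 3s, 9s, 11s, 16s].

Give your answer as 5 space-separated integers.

Queue lengths at query times:
  query t=2s: backlog = 1
  query t=3s: backlog = 1
  query t=9s: backlog = 1
  query t=11s: backlog = 1
  query t=16s: backlog = 0

Answer: 1 1 1 1 0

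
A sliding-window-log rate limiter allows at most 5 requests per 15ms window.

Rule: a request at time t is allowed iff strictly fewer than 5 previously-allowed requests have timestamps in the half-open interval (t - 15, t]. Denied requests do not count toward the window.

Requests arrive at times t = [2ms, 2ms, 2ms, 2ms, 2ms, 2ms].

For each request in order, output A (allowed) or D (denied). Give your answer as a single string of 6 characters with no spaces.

Answer: AAAAAD

Derivation:
Tracking allowed requests in the window:
  req#1 t=2ms: ALLOW
  req#2 t=2ms: ALLOW
  req#3 t=2ms: ALLOW
  req#4 t=2ms: ALLOW
  req#5 t=2ms: ALLOW
  req#6 t=2ms: DENY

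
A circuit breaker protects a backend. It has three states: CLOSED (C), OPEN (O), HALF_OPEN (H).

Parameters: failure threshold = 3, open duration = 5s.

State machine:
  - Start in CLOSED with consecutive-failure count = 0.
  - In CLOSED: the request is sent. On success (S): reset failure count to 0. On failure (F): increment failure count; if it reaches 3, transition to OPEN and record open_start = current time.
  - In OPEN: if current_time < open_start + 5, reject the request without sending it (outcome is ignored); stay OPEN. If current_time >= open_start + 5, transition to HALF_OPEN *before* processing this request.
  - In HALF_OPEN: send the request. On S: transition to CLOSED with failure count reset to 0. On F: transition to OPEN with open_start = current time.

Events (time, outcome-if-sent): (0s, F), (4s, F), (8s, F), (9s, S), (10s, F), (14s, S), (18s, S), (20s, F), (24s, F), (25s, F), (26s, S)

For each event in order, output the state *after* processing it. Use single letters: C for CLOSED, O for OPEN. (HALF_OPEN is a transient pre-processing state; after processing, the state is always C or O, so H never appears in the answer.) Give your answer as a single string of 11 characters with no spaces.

State after each event:
  event#1 t=0s outcome=F: state=CLOSED
  event#2 t=4s outcome=F: state=CLOSED
  event#3 t=8s outcome=F: state=OPEN
  event#4 t=9s outcome=S: state=OPEN
  event#5 t=10s outcome=F: state=OPEN
  event#6 t=14s outcome=S: state=CLOSED
  event#7 t=18s outcome=S: state=CLOSED
  event#8 t=20s outcome=F: state=CLOSED
  event#9 t=24s outcome=F: state=CLOSED
  event#10 t=25s outcome=F: state=OPEN
  event#11 t=26s outcome=S: state=OPEN

Answer: CCOOOCCCCOO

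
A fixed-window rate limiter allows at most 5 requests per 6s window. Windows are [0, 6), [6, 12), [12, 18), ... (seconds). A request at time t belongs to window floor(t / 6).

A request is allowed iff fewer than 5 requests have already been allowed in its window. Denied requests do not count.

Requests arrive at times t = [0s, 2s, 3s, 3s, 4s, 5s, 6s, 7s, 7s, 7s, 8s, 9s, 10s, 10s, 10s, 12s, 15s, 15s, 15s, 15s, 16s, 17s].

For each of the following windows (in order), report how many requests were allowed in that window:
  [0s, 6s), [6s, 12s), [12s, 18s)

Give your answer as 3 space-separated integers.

Processing requests:
  req#1 t=0s (window 0): ALLOW
  req#2 t=2s (window 0): ALLOW
  req#3 t=3s (window 0): ALLOW
  req#4 t=3s (window 0): ALLOW
  req#5 t=4s (window 0): ALLOW
  req#6 t=5s (window 0): DENY
  req#7 t=6s (window 1): ALLOW
  req#8 t=7s (window 1): ALLOW
  req#9 t=7s (window 1): ALLOW
  req#10 t=7s (window 1): ALLOW
  req#11 t=8s (window 1): ALLOW
  req#12 t=9s (window 1): DENY
  req#13 t=10s (window 1): DENY
  req#14 t=10s (window 1): DENY
  req#15 t=10s (window 1): DENY
  req#16 t=12s (window 2): ALLOW
  req#17 t=15s (window 2): ALLOW
  req#18 t=15s (window 2): ALLOW
  req#19 t=15s (window 2): ALLOW
  req#20 t=15s (window 2): ALLOW
  req#21 t=16s (window 2): DENY
  req#22 t=17s (window 2): DENY

Allowed counts by window: 5 5 5

Answer: 5 5 5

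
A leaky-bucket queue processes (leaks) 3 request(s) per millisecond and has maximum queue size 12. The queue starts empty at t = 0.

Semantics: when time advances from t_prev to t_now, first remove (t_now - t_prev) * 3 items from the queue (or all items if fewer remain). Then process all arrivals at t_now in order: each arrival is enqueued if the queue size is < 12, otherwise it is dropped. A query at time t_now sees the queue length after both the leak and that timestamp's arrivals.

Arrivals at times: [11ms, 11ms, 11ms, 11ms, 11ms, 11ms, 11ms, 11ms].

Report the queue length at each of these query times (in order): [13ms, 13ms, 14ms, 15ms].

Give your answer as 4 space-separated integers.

Answer: 2 2 0 0

Derivation:
Queue lengths at query times:
  query t=13ms: backlog = 2
  query t=13ms: backlog = 2
  query t=14ms: backlog = 0
  query t=15ms: backlog = 0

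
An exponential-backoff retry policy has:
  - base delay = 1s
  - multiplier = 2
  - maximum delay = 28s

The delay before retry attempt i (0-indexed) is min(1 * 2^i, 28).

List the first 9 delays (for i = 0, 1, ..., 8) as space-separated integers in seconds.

Answer: 1 2 4 8 16 28 28 28 28

Derivation:
Computing each delay:
  i=0: min(1*2^0, 28) = 1
  i=1: min(1*2^1, 28) = 2
  i=2: min(1*2^2, 28) = 4
  i=3: min(1*2^3, 28) = 8
  i=4: min(1*2^4, 28) = 16
  i=5: min(1*2^5, 28) = 28
  i=6: min(1*2^6, 28) = 28
  i=7: min(1*2^7, 28) = 28
  i=8: min(1*2^8, 28) = 28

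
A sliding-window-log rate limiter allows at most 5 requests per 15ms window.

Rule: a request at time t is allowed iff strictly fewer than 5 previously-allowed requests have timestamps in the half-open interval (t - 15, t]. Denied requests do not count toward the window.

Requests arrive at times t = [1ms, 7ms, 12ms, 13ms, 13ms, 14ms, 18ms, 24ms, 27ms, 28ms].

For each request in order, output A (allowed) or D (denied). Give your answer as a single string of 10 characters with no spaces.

Tracking allowed requests in the window:
  req#1 t=1ms: ALLOW
  req#2 t=7ms: ALLOW
  req#3 t=12ms: ALLOW
  req#4 t=13ms: ALLOW
  req#5 t=13ms: ALLOW
  req#6 t=14ms: DENY
  req#7 t=18ms: ALLOW
  req#8 t=24ms: ALLOW
  req#9 t=27ms: ALLOW
  req#10 t=28ms: ALLOW

Answer: AAAAADAAAA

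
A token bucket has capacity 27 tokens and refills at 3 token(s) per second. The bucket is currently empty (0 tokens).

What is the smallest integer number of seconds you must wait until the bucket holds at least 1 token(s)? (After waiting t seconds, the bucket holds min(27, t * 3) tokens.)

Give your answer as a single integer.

Answer: 1

Derivation:
Need t * 3 >= 1, so t >= 1/3.
Smallest integer t = ceil(1/3) = 1.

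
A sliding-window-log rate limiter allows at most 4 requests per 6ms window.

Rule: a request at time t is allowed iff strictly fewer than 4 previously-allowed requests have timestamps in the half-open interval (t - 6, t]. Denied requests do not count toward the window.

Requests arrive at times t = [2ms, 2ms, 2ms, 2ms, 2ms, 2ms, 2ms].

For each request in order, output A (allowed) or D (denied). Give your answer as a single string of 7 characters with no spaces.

Answer: AAAADDD

Derivation:
Tracking allowed requests in the window:
  req#1 t=2ms: ALLOW
  req#2 t=2ms: ALLOW
  req#3 t=2ms: ALLOW
  req#4 t=2ms: ALLOW
  req#5 t=2ms: DENY
  req#6 t=2ms: DENY
  req#7 t=2ms: DENY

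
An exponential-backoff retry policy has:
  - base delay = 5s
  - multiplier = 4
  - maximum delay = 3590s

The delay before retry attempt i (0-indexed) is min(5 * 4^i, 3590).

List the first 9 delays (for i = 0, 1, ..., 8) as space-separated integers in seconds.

Answer: 5 20 80 320 1280 3590 3590 3590 3590

Derivation:
Computing each delay:
  i=0: min(5*4^0, 3590) = 5
  i=1: min(5*4^1, 3590) = 20
  i=2: min(5*4^2, 3590) = 80
  i=3: min(5*4^3, 3590) = 320
  i=4: min(5*4^4, 3590) = 1280
  i=5: min(5*4^5, 3590) = 3590
  i=6: min(5*4^6, 3590) = 3590
  i=7: min(5*4^7, 3590) = 3590
  i=8: min(5*4^8, 3590) = 3590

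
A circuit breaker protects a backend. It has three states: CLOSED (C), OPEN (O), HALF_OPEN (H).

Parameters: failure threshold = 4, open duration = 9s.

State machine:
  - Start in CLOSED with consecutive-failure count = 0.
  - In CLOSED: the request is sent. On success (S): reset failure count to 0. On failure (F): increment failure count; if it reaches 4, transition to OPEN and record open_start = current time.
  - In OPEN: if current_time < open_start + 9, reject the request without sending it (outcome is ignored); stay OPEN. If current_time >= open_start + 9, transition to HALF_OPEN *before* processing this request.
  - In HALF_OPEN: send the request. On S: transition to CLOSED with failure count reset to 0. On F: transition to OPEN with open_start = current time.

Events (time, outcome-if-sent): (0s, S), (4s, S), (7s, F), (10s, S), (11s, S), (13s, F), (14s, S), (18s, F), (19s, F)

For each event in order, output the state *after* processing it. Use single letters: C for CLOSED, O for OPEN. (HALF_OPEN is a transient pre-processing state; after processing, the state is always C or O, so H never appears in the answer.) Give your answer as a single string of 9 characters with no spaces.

State after each event:
  event#1 t=0s outcome=S: state=CLOSED
  event#2 t=4s outcome=S: state=CLOSED
  event#3 t=7s outcome=F: state=CLOSED
  event#4 t=10s outcome=S: state=CLOSED
  event#5 t=11s outcome=S: state=CLOSED
  event#6 t=13s outcome=F: state=CLOSED
  event#7 t=14s outcome=S: state=CLOSED
  event#8 t=18s outcome=F: state=CLOSED
  event#9 t=19s outcome=F: state=CLOSED

Answer: CCCCCCCCC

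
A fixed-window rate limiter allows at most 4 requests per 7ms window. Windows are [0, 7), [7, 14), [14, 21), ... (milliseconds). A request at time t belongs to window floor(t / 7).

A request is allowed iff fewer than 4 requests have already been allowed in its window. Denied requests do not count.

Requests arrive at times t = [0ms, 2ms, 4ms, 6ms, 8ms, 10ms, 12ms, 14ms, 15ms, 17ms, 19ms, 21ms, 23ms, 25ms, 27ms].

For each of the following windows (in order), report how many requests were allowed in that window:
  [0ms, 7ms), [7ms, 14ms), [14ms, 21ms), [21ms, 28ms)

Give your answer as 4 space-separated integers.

Answer: 4 3 4 4

Derivation:
Processing requests:
  req#1 t=0ms (window 0): ALLOW
  req#2 t=2ms (window 0): ALLOW
  req#3 t=4ms (window 0): ALLOW
  req#4 t=6ms (window 0): ALLOW
  req#5 t=8ms (window 1): ALLOW
  req#6 t=10ms (window 1): ALLOW
  req#7 t=12ms (window 1): ALLOW
  req#8 t=14ms (window 2): ALLOW
  req#9 t=15ms (window 2): ALLOW
  req#10 t=17ms (window 2): ALLOW
  req#11 t=19ms (window 2): ALLOW
  req#12 t=21ms (window 3): ALLOW
  req#13 t=23ms (window 3): ALLOW
  req#14 t=25ms (window 3): ALLOW
  req#15 t=27ms (window 3): ALLOW

Allowed counts by window: 4 3 4 4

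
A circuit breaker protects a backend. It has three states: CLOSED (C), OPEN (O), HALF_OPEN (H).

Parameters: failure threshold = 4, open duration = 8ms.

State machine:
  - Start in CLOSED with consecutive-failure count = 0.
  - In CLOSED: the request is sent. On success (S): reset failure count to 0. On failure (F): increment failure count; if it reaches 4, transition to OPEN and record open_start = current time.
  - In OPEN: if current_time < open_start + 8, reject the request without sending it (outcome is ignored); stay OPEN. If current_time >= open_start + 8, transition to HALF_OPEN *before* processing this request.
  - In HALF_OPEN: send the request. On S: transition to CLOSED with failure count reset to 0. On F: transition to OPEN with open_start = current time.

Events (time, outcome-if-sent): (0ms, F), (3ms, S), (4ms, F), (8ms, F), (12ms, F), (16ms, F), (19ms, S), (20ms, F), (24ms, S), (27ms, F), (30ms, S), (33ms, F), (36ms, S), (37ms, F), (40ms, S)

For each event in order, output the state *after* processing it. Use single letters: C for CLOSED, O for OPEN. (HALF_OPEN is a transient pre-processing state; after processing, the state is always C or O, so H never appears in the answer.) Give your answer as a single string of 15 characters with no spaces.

State after each event:
  event#1 t=0ms outcome=F: state=CLOSED
  event#2 t=3ms outcome=S: state=CLOSED
  event#3 t=4ms outcome=F: state=CLOSED
  event#4 t=8ms outcome=F: state=CLOSED
  event#5 t=12ms outcome=F: state=CLOSED
  event#6 t=16ms outcome=F: state=OPEN
  event#7 t=19ms outcome=S: state=OPEN
  event#8 t=20ms outcome=F: state=OPEN
  event#9 t=24ms outcome=S: state=CLOSED
  event#10 t=27ms outcome=F: state=CLOSED
  event#11 t=30ms outcome=S: state=CLOSED
  event#12 t=33ms outcome=F: state=CLOSED
  event#13 t=36ms outcome=S: state=CLOSED
  event#14 t=37ms outcome=F: state=CLOSED
  event#15 t=40ms outcome=S: state=CLOSED

Answer: CCCCCOOOCCCCCCC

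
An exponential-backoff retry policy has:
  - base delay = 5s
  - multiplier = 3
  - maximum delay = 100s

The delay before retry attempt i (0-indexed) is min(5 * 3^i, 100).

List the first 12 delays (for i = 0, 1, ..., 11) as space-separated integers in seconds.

Computing each delay:
  i=0: min(5*3^0, 100) = 5
  i=1: min(5*3^1, 100) = 15
  i=2: min(5*3^2, 100) = 45
  i=3: min(5*3^3, 100) = 100
  i=4: min(5*3^4, 100) = 100
  i=5: min(5*3^5, 100) = 100
  i=6: min(5*3^6, 100) = 100
  i=7: min(5*3^7, 100) = 100
  i=8: min(5*3^8, 100) = 100
  i=9: min(5*3^9, 100) = 100
  i=10: min(5*3^10, 100) = 100
  i=11: min(5*3^11, 100) = 100

Answer: 5 15 45 100 100 100 100 100 100 100 100 100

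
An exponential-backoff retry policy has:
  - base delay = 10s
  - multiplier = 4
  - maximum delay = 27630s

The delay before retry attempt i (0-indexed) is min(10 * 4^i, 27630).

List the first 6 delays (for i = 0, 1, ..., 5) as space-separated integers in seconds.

Computing each delay:
  i=0: min(10*4^0, 27630) = 10
  i=1: min(10*4^1, 27630) = 40
  i=2: min(10*4^2, 27630) = 160
  i=3: min(10*4^3, 27630) = 640
  i=4: min(10*4^4, 27630) = 2560
  i=5: min(10*4^5, 27630) = 10240

Answer: 10 40 160 640 2560 10240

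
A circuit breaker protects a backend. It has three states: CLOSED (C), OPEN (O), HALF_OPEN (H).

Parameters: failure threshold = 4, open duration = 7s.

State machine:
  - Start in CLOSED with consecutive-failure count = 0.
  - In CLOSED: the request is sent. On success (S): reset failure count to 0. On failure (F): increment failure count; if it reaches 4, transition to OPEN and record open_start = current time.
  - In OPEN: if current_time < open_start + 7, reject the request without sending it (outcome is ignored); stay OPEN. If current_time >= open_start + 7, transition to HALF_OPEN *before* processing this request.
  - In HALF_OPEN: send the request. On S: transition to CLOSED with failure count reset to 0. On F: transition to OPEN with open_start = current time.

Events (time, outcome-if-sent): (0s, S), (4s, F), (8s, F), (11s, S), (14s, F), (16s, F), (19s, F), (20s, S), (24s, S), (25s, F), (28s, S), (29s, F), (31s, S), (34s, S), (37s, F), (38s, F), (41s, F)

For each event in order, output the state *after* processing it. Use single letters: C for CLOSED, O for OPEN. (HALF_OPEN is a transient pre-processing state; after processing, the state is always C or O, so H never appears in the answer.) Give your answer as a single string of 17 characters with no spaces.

State after each event:
  event#1 t=0s outcome=S: state=CLOSED
  event#2 t=4s outcome=F: state=CLOSED
  event#3 t=8s outcome=F: state=CLOSED
  event#4 t=11s outcome=S: state=CLOSED
  event#5 t=14s outcome=F: state=CLOSED
  event#6 t=16s outcome=F: state=CLOSED
  event#7 t=19s outcome=F: state=CLOSED
  event#8 t=20s outcome=S: state=CLOSED
  event#9 t=24s outcome=S: state=CLOSED
  event#10 t=25s outcome=F: state=CLOSED
  event#11 t=28s outcome=S: state=CLOSED
  event#12 t=29s outcome=F: state=CLOSED
  event#13 t=31s outcome=S: state=CLOSED
  event#14 t=34s outcome=S: state=CLOSED
  event#15 t=37s outcome=F: state=CLOSED
  event#16 t=38s outcome=F: state=CLOSED
  event#17 t=41s outcome=F: state=CLOSED

Answer: CCCCCCCCCCCCCCCCC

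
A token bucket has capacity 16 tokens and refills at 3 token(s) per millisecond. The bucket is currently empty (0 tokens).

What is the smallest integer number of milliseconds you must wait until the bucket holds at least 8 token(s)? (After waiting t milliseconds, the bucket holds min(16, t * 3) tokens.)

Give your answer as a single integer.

Need t * 3 >= 8, so t >= 8/3.
Smallest integer t = ceil(8/3) = 3.

Answer: 3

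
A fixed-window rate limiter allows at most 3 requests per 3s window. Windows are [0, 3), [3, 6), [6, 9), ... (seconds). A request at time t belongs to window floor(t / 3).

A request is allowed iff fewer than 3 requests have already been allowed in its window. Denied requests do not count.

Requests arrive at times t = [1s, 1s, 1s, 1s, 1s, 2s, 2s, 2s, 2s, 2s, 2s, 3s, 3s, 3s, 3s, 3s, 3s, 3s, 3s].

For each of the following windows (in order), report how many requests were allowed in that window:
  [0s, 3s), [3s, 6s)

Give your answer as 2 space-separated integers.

Processing requests:
  req#1 t=1s (window 0): ALLOW
  req#2 t=1s (window 0): ALLOW
  req#3 t=1s (window 0): ALLOW
  req#4 t=1s (window 0): DENY
  req#5 t=1s (window 0): DENY
  req#6 t=2s (window 0): DENY
  req#7 t=2s (window 0): DENY
  req#8 t=2s (window 0): DENY
  req#9 t=2s (window 0): DENY
  req#10 t=2s (window 0): DENY
  req#11 t=2s (window 0): DENY
  req#12 t=3s (window 1): ALLOW
  req#13 t=3s (window 1): ALLOW
  req#14 t=3s (window 1): ALLOW
  req#15 t=3s (window 1): DENY
  req#16 t=3s (window 1): DENY
  req#17 t=3s (window 1): DENY
  req#18 t=3s (window 1): DENY
  req#19 t=3s (window 1): DENY

Allowed counts by window: 3 3

Answer: 3 3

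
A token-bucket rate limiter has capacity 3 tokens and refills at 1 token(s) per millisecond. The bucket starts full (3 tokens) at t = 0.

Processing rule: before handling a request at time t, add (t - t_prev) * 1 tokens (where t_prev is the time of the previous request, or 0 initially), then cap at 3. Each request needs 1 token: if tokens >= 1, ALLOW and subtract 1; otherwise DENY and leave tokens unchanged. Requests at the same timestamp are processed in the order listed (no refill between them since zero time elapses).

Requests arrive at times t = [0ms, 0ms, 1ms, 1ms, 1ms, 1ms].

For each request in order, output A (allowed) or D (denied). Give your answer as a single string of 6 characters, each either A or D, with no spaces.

Simulating step by step:
  req#1 t=0ms: ALLOW
  req#2 t=0ms: ALLOW
  req#3 t=1ms: ALLOW
  req#4 t=1ms: ALLOW
  req#5 t=1ms: DENY
  req#6 t=1ms: DENY

Answer: AAAADD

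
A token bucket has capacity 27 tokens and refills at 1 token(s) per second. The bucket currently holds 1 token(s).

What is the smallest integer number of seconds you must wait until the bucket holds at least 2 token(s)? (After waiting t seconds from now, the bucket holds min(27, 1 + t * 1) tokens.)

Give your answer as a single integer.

Need 1 + t * 1 >= 2, so t >= 1/1.
Smallest integer t = ceil(1/1) = 1.

Answer: 1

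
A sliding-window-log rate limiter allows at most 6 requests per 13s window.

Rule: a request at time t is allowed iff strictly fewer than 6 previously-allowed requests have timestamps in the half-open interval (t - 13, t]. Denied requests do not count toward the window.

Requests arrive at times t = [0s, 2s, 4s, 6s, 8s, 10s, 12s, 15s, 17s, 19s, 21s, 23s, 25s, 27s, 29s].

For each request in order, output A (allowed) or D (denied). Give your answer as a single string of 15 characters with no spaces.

Answer: AAAAAADAAAAAADA

Derivation:
Tracking allowed requests in the window:
  req#1 t=0s: ALLOW
  req#2 t=2s: ALLOW
  req#3 t=4s: ALLOW
  req#4 t=6s: ALLOW
  req#5 t=8s: ALLOW
  req#6 t=10s: ALLOW
  req#7 t=12s: DENY
  req#8 t=15s: ALLOW
  req#9 t=17s: ALLOW
  req#10 t=19s: ALLOW
  req#11 t=21s: ALLOW
  req#12 t=23s: ALLOW
  req#13 t=25s: ALLOW
  req#14 t=27s: DENY
  req#15 t=29s: ALLOW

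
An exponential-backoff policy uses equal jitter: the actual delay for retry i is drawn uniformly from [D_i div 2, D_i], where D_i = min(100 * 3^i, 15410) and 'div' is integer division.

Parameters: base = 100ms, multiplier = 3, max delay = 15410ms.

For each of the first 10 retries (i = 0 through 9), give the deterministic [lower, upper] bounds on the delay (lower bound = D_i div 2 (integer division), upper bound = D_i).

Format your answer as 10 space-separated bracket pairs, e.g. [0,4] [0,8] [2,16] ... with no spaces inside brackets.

Computing bounds per retry:
  i=0: D_i=min(100*3^0,15410)=100, bounds=[50,100]
  i=1: D_i=min(100*3^1,15410)=300, bounds=[150,300]
  i=2: D_i=min(100*3^2,15410)=900, bounds=[450,900]
  i=3: D_i=min(100*3^3,15410)=2700, bounds=[1350,2700]
  i=4: D_i=min(100*3^4,15410)=8100, bounds=[4050,8100]
  i=5: D_i=min(100*3^5,15410)=15410, bounds=[7705,15410]
  i=6: D_i=min(100*3^6,15410)=15410, bounds=[7705,15410]
  i=7: D_i=min(100*3^7,15410)=15410, bounds=[7705,15410]
  i=8: D_i=min(100*3^8,15410)=15410, bounds=[7705,15410]
  i=9: D_i=min(100*3^9,15410)=15410, bounds=[7705,15410]

Answer: [50,100] [150,300] [450,900] [1350,2700] [4050,8100] [7705,15410] [7705,15410] [7705,15410] [7705,15410] [7705,15410]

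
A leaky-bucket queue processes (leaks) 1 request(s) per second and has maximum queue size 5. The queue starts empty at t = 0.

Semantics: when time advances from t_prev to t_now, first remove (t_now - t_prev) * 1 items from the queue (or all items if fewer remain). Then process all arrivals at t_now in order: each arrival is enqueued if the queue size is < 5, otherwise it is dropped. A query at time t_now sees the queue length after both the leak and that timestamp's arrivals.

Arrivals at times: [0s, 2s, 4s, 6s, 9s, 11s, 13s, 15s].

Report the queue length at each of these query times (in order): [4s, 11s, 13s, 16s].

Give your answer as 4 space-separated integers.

Answer: 1 1 1 0

Derivation:
Queue lengths at query times:
  query t=4s: backlog = 1
  query t=11s: backlog = 1
  query t=13s: backlog = 1
  query t=16s: backlog = 0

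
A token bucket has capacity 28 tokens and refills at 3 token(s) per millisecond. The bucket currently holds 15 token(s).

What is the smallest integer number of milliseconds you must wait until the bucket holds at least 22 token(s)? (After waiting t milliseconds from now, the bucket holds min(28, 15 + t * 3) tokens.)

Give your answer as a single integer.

Answer: 3

Derivation:
Need 15 + t * 3 >= 22, so t >= 7/3.
Smallest integer t = ceil(7/3) = 3.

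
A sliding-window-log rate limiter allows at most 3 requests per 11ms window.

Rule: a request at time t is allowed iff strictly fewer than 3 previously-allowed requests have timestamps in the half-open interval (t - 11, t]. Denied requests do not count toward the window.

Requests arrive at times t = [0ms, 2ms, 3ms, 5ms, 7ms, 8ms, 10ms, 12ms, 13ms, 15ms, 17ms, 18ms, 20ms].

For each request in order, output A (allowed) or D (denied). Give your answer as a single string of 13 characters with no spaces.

Answer: AAADDDDAAADDD

Derivation:
Tracking allowed requests in the window:
  req#1 t=0ms: ALLOW
  req#2 t=2ms: ALLOW
  req#3 t=3ms: ALLOW
  req#4 t=5ms: DENY
  req#5 t=7ms: DENY
  req#6 t=8ms: DENY
  req#7 t=10ms: DENY
  req#8 t=12ms: ALLOW
  req#9 t=13ms: ALLOW
  req#10 t=15ms: ALLOW
  req#11 t=17ms: DENY
  req#12 t=18ms: DENY
  req#13 t=20ms: DENY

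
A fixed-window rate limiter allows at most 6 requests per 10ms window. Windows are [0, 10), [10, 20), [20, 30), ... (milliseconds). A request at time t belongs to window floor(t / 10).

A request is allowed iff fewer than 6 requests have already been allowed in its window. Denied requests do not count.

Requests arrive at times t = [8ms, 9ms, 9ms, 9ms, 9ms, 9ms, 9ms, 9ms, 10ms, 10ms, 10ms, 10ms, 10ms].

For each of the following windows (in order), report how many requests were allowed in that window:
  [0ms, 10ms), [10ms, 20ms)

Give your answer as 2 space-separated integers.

Processing requests:
  req#1 t=8ms (window 0): ALLOW
  req#2 t=9ms (window 0): ALLOW
  req#3 t=9ms (window 0): ALLOW
  req#4 t=9ms (window 0): ALLOW
  req#5 t=9ms (window 0): ALLOW
  req#6 t=9ms (window 0): ALLOW
  req#7 t=9ms (window 0): DENY
  req#8 t=9ms (window 0): DENY
  req#9 t=10ms (window 1): ALLOW
  req#10 t=10ms (window 1): ALLOW
  req#11 t=10ms (window 1): ALLOW
  req#12 t=10ms (window 1): ALLOW
  req#13 t=10ms (window 1): ALLOW

Allowed counts by window: 6 5

Answer: 6 5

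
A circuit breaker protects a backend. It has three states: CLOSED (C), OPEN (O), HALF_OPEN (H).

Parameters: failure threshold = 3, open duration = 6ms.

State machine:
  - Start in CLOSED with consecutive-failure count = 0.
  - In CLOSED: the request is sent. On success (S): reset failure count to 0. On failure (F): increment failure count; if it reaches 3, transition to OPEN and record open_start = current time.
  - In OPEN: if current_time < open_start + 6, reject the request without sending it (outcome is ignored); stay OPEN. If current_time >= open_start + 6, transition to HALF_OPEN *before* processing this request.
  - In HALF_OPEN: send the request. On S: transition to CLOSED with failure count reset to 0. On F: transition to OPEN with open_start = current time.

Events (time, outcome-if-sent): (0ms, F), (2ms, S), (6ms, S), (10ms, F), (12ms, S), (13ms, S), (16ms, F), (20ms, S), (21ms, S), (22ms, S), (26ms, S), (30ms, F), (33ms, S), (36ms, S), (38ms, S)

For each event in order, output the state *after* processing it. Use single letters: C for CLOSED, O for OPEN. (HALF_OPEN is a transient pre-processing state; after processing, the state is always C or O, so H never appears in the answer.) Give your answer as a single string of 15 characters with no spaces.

Answer: CCCCCCCCCCCCCCC

Derivation:
State after each event:
  event#1 t=0ms outcome=F: state=CLOSED
  event#2 t=2ms outcome=S: state=CLOSED
  event#3 t=6ms outcome=S: state=CLOSED
  event#4 t=10ms outcome=F: state=CLOSED
  event#5 t=12ms outcome=S: state=CLOSED
  event#6 t=13ms outcome=S: state=CLOSED
  event#7 t=16ms outcome=F: state=CLOSED
  event#8 t=20ms outcome=S: state=CLOSED
  event#9 t=21ms outcome=S: state=CLOSED
  event#10 t=22ms outcome=S: state=CLOSED
  event#11 t=26ms outcome=S: state=CLOSED
  event#12 t=30ms outcome=F: state=CLOSED
  event#13 t=33ms outcome=S: state=CLOSED
  event#14 t=36ms outcome=S: state=CLOSED
  event#15 t=38ms outcome=S: state=CLOSED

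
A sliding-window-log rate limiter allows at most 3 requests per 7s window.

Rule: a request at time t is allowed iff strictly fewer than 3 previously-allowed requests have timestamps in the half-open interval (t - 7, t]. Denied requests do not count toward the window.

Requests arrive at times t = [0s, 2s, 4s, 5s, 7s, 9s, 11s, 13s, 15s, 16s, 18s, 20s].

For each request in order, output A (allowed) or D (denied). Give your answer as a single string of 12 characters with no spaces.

Answer: AAADAAADAAAD

Derivation:
Tracking allowed requests in the window:
  req#1 t=0s: ALLOW
  req#2 t=2s: ALLOW
  req#3 t=4s: ALLOW
  req#4 t=5s: DENY
  req#5 t=7s: ALLOW
  req#6 t=9s: ALLOW
  req#7 t=11s: ALLOW
  req#8 t=13s: DENY
  req#9 t=15s: ALLOW
  req#10 t=16s: ALLOW
  req#11 t=18s: ALLOW
  req#12 t=20s: DENY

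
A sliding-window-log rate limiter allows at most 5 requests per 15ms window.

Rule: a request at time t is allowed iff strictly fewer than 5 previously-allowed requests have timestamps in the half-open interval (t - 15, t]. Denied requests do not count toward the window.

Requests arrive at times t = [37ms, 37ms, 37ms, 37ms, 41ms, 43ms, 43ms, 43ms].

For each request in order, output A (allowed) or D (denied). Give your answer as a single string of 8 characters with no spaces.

Tracking allowed requests in the window:
  req#1 t=37ms: ALLOW
  req#2 t=37ms: ALLOW
  req#3 t=37ms: ALLOW
  req#4 t=37ms: ALLOW
  req#5 t=41ms: ALLOW
  req#6 t=43ms: DENY
  req#7 t=43ms: DENY
  req#8 t=43ms: DENY

Answer: AAAAADDD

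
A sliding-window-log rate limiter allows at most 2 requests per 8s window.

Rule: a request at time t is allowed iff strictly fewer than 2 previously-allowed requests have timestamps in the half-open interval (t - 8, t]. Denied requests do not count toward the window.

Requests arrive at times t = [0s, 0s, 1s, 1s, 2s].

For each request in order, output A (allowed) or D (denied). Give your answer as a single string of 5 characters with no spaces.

Answer: AADDD

Derivation:
Tracking allowed requests in the window:
  req#1 t=0s: ALLOW
  req#2 t=0s: ALLOW
  req#3 t=1s: DENY
  req#4 t=1s: DENY
  req#5 t=2s: DENY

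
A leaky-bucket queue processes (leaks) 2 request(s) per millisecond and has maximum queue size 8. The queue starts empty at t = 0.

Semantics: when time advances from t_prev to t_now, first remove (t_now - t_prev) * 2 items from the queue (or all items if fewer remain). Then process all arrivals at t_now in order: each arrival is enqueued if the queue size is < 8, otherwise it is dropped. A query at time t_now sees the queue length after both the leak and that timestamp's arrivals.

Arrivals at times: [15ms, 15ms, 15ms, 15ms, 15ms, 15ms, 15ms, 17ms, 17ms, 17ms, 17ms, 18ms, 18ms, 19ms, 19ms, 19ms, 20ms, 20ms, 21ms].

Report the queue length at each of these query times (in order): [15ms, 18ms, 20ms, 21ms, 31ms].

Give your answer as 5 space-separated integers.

Queue lengths at query times:
  query t=15ms: backlog = 7
  query t=18ms: backlog = 7
  query t=20ms: backlog = 8
  query t=21ms: backlog = 7
  query t=31ms: backlog = 0

Answer: 7 7 8 7 0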